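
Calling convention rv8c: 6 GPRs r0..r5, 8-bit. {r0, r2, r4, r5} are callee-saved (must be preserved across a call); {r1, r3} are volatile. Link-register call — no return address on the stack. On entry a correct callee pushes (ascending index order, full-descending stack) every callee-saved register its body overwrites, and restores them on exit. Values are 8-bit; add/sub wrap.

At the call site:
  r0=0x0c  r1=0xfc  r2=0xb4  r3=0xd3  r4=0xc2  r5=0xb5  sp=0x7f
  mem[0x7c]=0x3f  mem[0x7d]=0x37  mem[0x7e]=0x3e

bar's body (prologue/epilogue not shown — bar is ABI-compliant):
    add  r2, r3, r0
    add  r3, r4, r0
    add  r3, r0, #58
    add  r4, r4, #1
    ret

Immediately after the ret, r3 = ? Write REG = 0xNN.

REG = 0x46

prologue: push r2 -> mem[0x7e]=0xb4, sp=0x7e
prologue: push r4 -> mem[0x7d]=0xc2, sp=0x7d
body[0] add  r2, r3, r0 -> r2=0xdf
body[1] add  r3, r4, r0 -> r3=0xce
body[2] add  r3, r0, #58 -> r3=0x46
body[3] add  r4, r4, #1 -> r4=0xc3
epilogue: pop r4=0xc2, sp=0x7e
epilogue: pop r2=0xb4, sp=0x7f
r3 is caller-saved -> body value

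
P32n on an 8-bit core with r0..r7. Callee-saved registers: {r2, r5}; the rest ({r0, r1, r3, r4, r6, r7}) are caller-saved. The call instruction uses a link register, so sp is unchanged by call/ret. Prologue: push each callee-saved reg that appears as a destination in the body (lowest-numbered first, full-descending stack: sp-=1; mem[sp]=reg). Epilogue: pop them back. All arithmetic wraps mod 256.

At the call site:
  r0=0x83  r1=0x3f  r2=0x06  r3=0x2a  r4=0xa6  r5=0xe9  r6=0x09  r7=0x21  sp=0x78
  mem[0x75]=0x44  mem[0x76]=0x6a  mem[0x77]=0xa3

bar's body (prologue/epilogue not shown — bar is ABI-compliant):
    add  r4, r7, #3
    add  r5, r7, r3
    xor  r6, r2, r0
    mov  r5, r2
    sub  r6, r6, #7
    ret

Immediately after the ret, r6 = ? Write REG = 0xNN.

REG = 0x7e

prologue: push r5 → mem[0x77]=0xe9, sp=0x77
body[0] add  r4, r7, #3 → r4=0x24
body[1] add  r5, r7, r3 → r5=0x4b
body[2] xor  r6, r2, r0 → r6=0x85
body[3] mov  r5, r2 → r5=0x06
body[4] sub  r6, r6, #7 → r6=0x7e
epilogue: pop r5=0xe9, sp=0x78
r6 is caller-saved → body value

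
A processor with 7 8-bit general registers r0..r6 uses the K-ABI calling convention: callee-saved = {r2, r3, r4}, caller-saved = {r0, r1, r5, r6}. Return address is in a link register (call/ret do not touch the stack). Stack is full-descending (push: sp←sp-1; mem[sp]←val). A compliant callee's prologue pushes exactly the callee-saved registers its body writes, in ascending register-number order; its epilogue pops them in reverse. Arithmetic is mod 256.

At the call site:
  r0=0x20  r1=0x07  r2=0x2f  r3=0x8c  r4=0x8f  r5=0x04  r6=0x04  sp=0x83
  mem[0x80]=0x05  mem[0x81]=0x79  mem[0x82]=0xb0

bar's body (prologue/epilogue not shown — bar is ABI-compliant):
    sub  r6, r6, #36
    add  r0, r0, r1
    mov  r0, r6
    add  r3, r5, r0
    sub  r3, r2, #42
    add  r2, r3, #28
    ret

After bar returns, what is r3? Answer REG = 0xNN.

prologue: push r2 -> mem[0x82]=0x2f, sp=0x82
prologue: push r3 -> mem[0x81]=0x8c, sp=0x81
body[0] sub  r6, r6, #36 -> r6=0xe0
body[1] add  r0, r0, r1 -> r0=0x27
body[2] mov  r0, r6 -> r0=0xe0
body[3] add  r3, r5, r0 -> r3=0xe4
body[4] sub  r3, r2, #42 -> r3=0x05
body[5] add  r2, r3, #28 -> r2=0x21
epilogue: pop r3=0x8c, sp=0x82
epilogue: pop r2=0x2f, sp=0x83
r3 is callee-saved -> restored

REG = 0x8c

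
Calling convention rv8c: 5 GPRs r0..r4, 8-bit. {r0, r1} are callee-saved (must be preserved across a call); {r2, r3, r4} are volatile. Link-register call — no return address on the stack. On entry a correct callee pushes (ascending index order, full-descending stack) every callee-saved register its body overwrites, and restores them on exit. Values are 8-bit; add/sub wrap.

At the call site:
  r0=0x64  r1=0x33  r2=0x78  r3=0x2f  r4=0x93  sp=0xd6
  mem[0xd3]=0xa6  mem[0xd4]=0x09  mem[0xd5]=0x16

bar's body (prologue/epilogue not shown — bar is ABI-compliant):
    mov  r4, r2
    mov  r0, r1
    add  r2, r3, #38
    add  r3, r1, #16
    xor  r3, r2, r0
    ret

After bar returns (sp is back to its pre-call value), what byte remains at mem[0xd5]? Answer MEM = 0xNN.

MEM = 0x64

prologue: push r0 -> mem[0xd5]=0x64, sp=0xd5
body[0] mov  r4, r2 -> r4=0x78
body[1] mov  r0, r1 -> r0=0x33
body[2] add  r2, r3, #38 -> r2=0x55
body[3] add  r3, r1, #16 -> r3=0x43
body[4] xor  r3, r2, r0 -> r3=0x66
epilogue: pop r0=0x64, sp=0xd6
prologue pushed ['r0'] at ['0xd5']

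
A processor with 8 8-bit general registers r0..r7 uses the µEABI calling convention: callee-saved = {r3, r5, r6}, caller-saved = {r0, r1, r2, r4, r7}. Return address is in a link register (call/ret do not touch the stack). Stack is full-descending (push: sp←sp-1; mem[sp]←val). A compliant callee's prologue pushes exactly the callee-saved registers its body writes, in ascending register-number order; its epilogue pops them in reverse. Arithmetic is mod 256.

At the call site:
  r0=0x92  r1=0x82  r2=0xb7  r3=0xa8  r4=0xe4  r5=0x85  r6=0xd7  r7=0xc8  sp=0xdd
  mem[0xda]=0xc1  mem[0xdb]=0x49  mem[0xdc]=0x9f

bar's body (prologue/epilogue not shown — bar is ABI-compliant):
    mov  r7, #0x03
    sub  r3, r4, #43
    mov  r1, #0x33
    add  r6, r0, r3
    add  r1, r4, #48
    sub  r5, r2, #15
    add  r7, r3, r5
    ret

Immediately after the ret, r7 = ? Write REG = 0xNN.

REG = 0x61

prologue: push r3 -> mem[0xdc]=0xa8, sp=0xdc
prologue: push r5 -> mem[0xdb]=0x85, sp=0xdb
prologue: push r6 -> mem[0xda]=0xd7, sp=0xda
body[0] mov  r7, #0x03 -> r7=0x03
body[1] sub  r3, r4, #43 -> r3=0xb9
body[2] mov  r1, #0x33 -> r1=0x33
body[3] add  r6, r0, r3 -> r6=0x4b
body[4] add  r1, r4, #48 -> r1=0x14
body[5] sub  r5, r2, #15 -> r5=0xa8
body[6] add  r7, r3, r5 -> r7=0x61
epilogue: pop r6=0xd7, sp=0xdb
epilogue: pop r5=0x85, sp=0xdc
epilogue: pop r3=0xa8, sp=0xdd
r7 is caller-saved -> body value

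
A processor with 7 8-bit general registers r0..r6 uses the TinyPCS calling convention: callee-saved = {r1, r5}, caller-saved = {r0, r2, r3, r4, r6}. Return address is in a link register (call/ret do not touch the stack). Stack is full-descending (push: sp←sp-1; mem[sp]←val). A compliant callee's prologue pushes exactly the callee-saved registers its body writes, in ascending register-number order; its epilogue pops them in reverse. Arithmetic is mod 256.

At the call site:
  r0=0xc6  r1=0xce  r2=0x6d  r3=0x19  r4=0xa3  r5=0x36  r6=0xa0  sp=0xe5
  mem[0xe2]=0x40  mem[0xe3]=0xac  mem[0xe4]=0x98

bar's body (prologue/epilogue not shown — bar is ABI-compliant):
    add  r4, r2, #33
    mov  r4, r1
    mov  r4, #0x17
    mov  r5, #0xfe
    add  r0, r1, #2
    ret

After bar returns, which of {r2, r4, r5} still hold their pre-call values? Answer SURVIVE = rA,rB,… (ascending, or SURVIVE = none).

SURVIVE = r2,r5

prologue: push r5 -> mem[0xe4]=0x36, sp=0xe4
body[0] add  r4, r2, #33 -> r4=0x8e
body[1] mov  r4, r1 -> r4=0xce
body[2] mov  r4, #0x17 -> r4=0x17
body[3] mov  r5, #0xfe -> r5=0xfe
body[4] add  r0, r1, #2 -> r0=0xd0
epilogue: pop r5=0x36, sp=0xe5
r2: caller-saved, written=False
r4: caller-saved, written=True
r5: callee-saved, written=True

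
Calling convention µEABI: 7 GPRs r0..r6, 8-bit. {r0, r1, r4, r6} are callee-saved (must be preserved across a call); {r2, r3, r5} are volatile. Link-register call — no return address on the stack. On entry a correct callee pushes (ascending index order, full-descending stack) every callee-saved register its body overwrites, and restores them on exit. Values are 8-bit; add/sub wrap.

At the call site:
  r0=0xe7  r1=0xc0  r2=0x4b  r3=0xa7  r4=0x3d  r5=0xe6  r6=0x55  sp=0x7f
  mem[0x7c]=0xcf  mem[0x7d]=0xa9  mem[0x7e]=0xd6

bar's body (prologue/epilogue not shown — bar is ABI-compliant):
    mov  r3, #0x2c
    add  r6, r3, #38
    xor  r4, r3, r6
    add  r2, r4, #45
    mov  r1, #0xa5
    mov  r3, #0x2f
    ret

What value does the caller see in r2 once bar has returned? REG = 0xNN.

prologue: push r1 -> mem[0x7e]=0xc0, sp=0x7e
prologue: push r4 -> mem[0x7d]=0x3d, sp=0x7d
prologue: push r6 -> mem[0x7c]=0x55, sp=0x7c
body[0] mov  r3, #0x2c -> r3=0x2c
body[1] add  r6, r3, #38 -> r6=0x52
body[2] xor  r4, r3, r6 -> r4=0x7e
body[3] add  r2, r4, #45 -> r2=0xab
body[4] mov  r1, #0xa5 -> r1=0xa5
body[5] mov  r3, #0x2f -> r3=0x2f
epilogue: pop r6=0x55, sp=0x7d
epilogue: pop r4=0x3d, sp=0x7e
epilogue: pop r1=0xc0, sp=0x7f
r2 is caller-saved -> body value

REG = 0xab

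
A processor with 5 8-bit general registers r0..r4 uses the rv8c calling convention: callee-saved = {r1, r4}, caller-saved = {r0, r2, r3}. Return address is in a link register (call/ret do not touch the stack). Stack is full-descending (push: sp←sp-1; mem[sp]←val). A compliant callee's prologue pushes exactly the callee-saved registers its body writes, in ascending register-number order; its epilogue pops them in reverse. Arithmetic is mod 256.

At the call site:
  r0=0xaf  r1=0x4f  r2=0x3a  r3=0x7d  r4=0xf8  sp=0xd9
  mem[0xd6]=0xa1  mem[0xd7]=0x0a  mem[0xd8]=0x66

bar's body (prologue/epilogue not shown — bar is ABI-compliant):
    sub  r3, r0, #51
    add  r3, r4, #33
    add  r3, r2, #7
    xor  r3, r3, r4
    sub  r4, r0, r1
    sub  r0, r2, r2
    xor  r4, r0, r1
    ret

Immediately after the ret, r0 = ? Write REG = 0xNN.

prologue: push r4 → mem[0xd8]=0xf8, sp=0xd8
body[0] sub  r3, r0, #51 → r3=0x7c
body[1] add  r3, r4, #33 → r3=0x19
body[2] add  r3, r2, #7 → r3=0x41
body[3] xor  r3, r3, r4 → r3=0xb9
body[4] sub  r4, r0, r1 → r4=0x60
body[5] sub  r0, r2, r2 → r0=0x00
body[6] xor  r4, r0, r1 → r4=0x4f
epilogue: pop r4=0xf8, sp=0xd9
r0 is caller-saved → body value

REG = 0x00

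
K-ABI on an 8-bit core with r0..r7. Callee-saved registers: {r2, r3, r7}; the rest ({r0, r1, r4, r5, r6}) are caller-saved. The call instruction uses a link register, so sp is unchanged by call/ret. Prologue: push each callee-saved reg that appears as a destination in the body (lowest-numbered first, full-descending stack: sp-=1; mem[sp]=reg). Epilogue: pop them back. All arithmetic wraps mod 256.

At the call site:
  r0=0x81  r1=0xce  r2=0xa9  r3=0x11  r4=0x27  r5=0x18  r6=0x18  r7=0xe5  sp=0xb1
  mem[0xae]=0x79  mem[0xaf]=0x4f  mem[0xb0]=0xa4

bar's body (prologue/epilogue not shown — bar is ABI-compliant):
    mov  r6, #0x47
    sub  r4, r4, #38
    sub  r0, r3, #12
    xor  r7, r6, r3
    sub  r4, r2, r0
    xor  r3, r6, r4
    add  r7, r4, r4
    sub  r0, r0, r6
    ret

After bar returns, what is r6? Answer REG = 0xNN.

REG = 0x47

prologue: push r3 → mem[0xb0]=0x11, sp=0xb0
prologue: push r7 → mem[0xaf]=0xe5, sp=0xaf
body[0] mov  r6, #0x47 → r6=0x47
body[1] sub  r4, r4, #38 → r4=0x01
body[2] sub  r0, r3, #12 → r0=0x05
body[3] xor  r7, r6, r3 → r7=0x56
body[4] sub  r4, r2, r0 → r4=0xa4
body[5] xor  r3, r6, r4 → r3=0xe3
body[6] add  r7, r4, r4 → r7=0x48
body[7] sub  r0, r0, r6 → r0=0xbe
epilogue: pop r7=0xe5, sp=0xb0
epilogue: pop r3=0x11, sp=0xb1
r6 is caller-saved → body value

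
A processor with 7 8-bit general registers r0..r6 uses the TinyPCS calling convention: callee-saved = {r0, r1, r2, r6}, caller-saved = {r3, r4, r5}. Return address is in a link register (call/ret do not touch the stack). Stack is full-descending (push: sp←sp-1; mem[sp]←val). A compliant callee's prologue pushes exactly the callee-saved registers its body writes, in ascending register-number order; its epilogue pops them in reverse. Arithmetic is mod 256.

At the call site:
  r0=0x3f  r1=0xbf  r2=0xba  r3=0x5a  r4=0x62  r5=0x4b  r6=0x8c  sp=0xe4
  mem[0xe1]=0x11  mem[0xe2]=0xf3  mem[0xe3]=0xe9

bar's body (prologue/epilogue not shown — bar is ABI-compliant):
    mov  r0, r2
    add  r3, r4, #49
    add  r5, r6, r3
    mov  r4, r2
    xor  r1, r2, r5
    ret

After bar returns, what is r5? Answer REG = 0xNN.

REG = 0x1f

prologue: push r0 -> mem[0xe3]=0x3f, sp=0xe3
prologue: push r1 -> mem[0xe2]=0xbf, sp=0xe2
body[0] mov  r0, r2 -> r0=0xba
body[1] add  r3, r4, #49 -> r3=0x93
body[2] add  r5, r6, r3 -> r5=0x1f
body[3] mov  r4, r2 -> r4=0xba
body[4] xor  r1, r2, r5 -> r1=0xa5
epilogue: pop r1=0xbf, sp=0xe3
epilogue: pop r0=0x3f, sp=0xe4
r5 is caller-saved -> body value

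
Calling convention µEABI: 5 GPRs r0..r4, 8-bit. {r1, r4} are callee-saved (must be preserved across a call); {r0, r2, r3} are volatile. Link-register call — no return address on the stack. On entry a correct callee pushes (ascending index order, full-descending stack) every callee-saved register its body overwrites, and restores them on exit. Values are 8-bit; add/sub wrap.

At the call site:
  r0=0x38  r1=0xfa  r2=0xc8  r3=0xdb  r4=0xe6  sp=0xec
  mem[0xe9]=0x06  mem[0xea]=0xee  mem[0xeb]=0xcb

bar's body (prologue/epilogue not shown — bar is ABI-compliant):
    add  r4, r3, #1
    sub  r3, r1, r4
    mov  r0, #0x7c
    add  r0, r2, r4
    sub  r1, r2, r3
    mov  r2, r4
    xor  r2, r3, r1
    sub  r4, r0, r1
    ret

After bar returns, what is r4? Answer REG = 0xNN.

prologue: push r1 → mem[0xeb]=0xfa, sp=0xeb
prologue: push r4 → mem[0xea]=0xe6, sp=0xea
body[0] add  r4, r3, #1 → r4=0xdc
body[1] sub  r3, r1, r4 → r3=0x1e
body[2] mov  r0, #0x7c → r0=0x7c
body[3] add  r0, r2, r4 → r0=0xa4
body[4] sub  r1, r2, r3 → r1=0xaa
body[5] mov  r2, r4 → r2=0xdc
body[6] xor  r2, r3, r1 → r2=0xb4
body[7] sub  r4, r0, r1 → r4=0xfa
epilogue: pop r4=0xe6, sp=0xeb
epilogue: pop r1=0xfa, sp=0xec
r4 is callee-saved → restored

REG = 0xe6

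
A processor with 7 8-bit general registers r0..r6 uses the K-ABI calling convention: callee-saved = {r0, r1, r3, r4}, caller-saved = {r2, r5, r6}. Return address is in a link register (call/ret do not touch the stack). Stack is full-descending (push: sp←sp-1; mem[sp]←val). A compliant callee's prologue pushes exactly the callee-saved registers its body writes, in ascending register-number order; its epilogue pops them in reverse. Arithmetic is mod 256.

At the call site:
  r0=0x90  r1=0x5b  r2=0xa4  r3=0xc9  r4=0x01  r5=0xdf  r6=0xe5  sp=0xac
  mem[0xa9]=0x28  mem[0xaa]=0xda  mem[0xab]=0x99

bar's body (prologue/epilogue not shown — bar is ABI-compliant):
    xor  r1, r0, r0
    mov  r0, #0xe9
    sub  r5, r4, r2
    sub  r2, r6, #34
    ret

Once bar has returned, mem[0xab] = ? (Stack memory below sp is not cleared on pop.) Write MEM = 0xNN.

prologue: push r0 → mem[0xab]=0x90, sp=0xab
prologue: push r1 → mem[0xaa]=0x5b, sp=0xaa
body[0] xor  r1, r0, r0 → r1=0x00
body[1] mov  r0, #0xe9 → r0=0xe9
body[2] sub  r5, r4, r2 → r5=0x5d
body[3] sub  r2, r6, #34 → r2=0xc3
epilogue: pop r1=0x5b, sp=0xab
epilogue: pop r0=0x90, sp=0xac
prologue pushed ['r0', 'r1'] at ['0xab', '0xaa']

MEM = 0x90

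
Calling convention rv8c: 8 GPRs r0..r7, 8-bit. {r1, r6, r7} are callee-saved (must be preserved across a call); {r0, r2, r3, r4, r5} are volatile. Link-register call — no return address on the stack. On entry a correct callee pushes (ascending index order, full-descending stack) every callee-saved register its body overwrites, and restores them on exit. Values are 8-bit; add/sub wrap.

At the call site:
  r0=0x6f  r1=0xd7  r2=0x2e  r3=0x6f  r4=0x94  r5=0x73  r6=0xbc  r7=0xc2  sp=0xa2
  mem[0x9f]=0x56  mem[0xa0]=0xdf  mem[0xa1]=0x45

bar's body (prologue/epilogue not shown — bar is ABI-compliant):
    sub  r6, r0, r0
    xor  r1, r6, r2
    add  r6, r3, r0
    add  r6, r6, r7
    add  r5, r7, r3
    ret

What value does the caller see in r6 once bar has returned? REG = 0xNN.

REG = 0xbc

prologue: push r1 → mem[0xa1]=0xd7, sp=0xa1
prologue: push r6 → mem[0xa0]=0xbc, sp=0xa0
body[0] sub  r6, r0, r0 → r6=0x00
body[1] xor  r1, r6, r2 → r1=0x2e
body[2] add  r6, r3, r0 → r6=0xde
body[3] add  r6, r6, r7 → r6=0xa0
body[4] add  r5, r7, r3 → r5=0x31
epilogue: pop r6=0xbc, sp=0xa1
epilogue: pop r1=0xd7, sp=0xa2
r6 is callee-saved → restored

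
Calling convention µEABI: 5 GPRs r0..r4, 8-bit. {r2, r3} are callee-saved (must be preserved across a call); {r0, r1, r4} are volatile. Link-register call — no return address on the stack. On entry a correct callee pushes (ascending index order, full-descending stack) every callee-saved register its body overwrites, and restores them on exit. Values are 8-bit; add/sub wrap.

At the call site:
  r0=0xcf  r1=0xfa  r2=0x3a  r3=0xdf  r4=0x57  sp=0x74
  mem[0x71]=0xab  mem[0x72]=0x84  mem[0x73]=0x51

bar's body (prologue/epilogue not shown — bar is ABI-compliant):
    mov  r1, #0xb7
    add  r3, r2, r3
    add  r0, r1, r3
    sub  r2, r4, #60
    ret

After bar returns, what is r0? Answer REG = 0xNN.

REG = 0xd0

prologue: push r2 -> mem[0x73]=0x3a, sp=0x73
prologue: push r3 -> mem[0x72]=0xdf, sp=0x72
body[0] mov  r1, #0xb7 -> r1=0xb7
body[1] add  r3, r2, r3 -> r3=0x19
body[2] add  r0, r1, r3 -> r0=0xd0
body[3] sub  r2, r4, #60 -> r2=0x1b
epilogue: pop r3=0xdf, sp=0x73
epilogue: pop r2=0x3a, sp=0x74
r0 is caller-saved -> body value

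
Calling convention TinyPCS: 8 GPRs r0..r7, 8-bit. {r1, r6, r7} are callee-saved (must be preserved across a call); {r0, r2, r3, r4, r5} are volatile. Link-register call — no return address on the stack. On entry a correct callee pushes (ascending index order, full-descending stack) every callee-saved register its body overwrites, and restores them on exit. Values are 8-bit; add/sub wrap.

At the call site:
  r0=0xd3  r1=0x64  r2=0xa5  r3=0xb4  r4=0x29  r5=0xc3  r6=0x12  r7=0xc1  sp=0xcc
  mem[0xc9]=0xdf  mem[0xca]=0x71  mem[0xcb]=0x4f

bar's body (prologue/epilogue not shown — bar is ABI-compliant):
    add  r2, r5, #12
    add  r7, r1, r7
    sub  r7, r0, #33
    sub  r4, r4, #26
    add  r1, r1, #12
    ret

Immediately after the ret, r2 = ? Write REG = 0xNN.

REG = 0xcf

prologue: push r1 → mem[0xcb]=0x64, sp=0xcb
prologue: push r7 → mem[0xca]=0xc1, sp=0xca
body[0] add  r2, r5, #12 → r2=0xcf
body[1] add  r7, r1, r7 → r7=0x25
body[2] sub  r7, r0, #33 → r7=0xb2
body[3] sub  r4, r4, #26 → r4=0x0f
body[4] add  r1, r1, #12 → r1=0x70
epilogue: pop r7=0xc1, sp=0xcb
epilogue: pop r1=0x64, sp=0xcc
r2 is caller-saved → body value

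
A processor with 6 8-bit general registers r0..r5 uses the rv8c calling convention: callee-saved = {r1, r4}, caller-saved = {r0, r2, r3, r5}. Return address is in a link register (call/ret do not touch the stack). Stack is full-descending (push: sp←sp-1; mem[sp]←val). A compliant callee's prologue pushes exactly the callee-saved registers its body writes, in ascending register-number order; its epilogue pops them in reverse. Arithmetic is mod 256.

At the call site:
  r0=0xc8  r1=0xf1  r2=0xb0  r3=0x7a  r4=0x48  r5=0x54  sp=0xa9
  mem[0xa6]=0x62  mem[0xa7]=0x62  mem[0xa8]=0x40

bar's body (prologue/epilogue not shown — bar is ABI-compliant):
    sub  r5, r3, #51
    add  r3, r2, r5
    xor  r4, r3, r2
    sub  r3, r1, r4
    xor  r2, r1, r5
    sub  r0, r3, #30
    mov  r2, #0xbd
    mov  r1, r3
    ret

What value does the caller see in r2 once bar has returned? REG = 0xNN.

REG = 0xbd

prologue: push r1 → mem[0xa8]=0xf1, sp=0xa8
prologue: push r4 → mem[0xa7]=0x48, sp=0xa7
body[0] sub  r5, r3, #51 → r5=0x47
body[1] add  r3, r2, r5 → r3=0xf7
body[2] xor  r4, r3, r2 → r4=0x47
body[3] sub  r3, r1, r4 → r3=0xaa
body[4] xor  r2, r1, r5 → r2=0xb6
body[5] sub  r0, r3, #30 → r0=0x8c
body[6] mov  r2, #0xbd → r2=0xbd
body[7] mov  r1, r3 → r1=0xaa
epilogue: pop r4=0x48, sp=0xa8
epilogue: pop r1=0xf1, sp=0xa9
r2 is caller-saved → body value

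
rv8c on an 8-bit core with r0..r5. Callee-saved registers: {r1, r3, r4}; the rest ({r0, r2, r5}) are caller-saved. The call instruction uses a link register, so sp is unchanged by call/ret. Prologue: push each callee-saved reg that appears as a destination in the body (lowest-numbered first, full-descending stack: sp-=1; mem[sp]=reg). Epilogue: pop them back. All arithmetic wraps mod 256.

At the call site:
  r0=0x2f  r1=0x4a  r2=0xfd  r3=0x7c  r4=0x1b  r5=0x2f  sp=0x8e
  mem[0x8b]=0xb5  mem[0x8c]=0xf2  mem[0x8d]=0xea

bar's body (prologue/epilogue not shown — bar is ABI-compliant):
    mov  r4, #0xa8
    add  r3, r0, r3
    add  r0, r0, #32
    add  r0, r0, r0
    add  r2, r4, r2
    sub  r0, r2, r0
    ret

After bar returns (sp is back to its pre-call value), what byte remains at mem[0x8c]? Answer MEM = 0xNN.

prologue: push r3 → mem[0x8d]=0x7c, sp=0x8d
prologue: push r4 → mem[0x8c]=0x1b, sp=0x8c
body[0] mov  r4, #0xa8 → r4=0xa8
body[1] add  r3, r0, r3 → r3=0xab
body[2] add  r0, r0, #32 → r0=0x4f
body[3] add  r0, r0, r0 → r0=0x9e
body[4] add  r2, r4, r2 → r2=0xa5
body[5] sub  r0, r2, r0 → r0=0x07
epilogue: pop r4=0x1b, sp=0x8d
epilogue: pop r3=0x7c, sp=0x8e
prologue pushed ['r3', 'r4'] at ['0x8d', '0x8c']

MEM = 0x1b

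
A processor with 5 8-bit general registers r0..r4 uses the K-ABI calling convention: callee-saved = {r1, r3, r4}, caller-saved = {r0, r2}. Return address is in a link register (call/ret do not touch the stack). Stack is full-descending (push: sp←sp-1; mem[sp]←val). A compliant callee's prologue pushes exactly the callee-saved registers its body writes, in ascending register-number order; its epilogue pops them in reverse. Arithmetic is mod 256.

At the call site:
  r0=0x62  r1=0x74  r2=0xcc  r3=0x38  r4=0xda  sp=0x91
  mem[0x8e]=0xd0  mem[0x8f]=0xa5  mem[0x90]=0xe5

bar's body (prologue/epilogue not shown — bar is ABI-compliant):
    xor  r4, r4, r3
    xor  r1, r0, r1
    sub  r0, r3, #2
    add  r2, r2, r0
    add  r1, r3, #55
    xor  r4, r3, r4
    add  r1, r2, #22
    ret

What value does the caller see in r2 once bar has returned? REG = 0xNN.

REG = 0x02

prologue: push r1 -> mem[0x90]=0x74, sp=0x90
prologue: push r4 -> mem[0x8f]=0xda, sp=0x8f
body[0] xor  r4, r4, r3 -> r4=0xe2
body[1] xor  r1, r0, r1 -> r1=0x16
body[2] sub  r0, r3, #2 -> r0=0x36
body[3] add  r2, r2, r0 -> r2=0x02
body[4] add  r1, r3, #55 -> r1=0x6f
body[5] xor  r4, r3, r4 -> r4=0xda
body[6] add  r1, r2, #22 -> r1=0x18
epilogue: pop r4=0xda, sp=0x90
epilogue: pop r1=0x74, sp=0x91
r2 is caller-saved -> body value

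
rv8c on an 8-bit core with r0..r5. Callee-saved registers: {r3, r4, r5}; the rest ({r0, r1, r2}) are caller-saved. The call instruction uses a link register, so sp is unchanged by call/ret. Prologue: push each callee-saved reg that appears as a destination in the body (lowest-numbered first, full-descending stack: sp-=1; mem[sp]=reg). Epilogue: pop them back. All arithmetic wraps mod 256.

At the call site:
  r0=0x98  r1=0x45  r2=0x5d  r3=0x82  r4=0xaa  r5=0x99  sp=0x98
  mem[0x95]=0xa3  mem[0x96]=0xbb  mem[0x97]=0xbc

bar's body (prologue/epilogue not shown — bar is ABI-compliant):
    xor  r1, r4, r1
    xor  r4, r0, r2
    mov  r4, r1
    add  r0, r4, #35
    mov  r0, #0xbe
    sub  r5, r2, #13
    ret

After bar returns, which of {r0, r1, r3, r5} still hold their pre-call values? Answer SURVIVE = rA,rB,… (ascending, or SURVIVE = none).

SURVIVE = r3,r5

prologue: push r4 -> mem[0x97]=0xaa, sp=0x97
prologue: push r5 -> mem[0x96]=0x99, sp=0x96
body[0] xor  r1, r4, r1 -> r1=0xef
body[1] xor  r4, r0, r2 -> r4=0xc5
body[2] mov  r4, r1 -> r4=0xef
body[3] add  r0, r4, #35 -> r0=0x12
body[4] mov  r0, #0xbe -> r0=0xbe
body[5] sub  r5, r2, #13 -> r5=0x50
epilogue: pop r5=0x99, sp=0x97
epilogue: pop r4=0xaa, sp=0x98
r0: caller-saved, written=True
r1: caller-saved, written=True
r3: callee-saved, written=False
r5: callee-saved, written=True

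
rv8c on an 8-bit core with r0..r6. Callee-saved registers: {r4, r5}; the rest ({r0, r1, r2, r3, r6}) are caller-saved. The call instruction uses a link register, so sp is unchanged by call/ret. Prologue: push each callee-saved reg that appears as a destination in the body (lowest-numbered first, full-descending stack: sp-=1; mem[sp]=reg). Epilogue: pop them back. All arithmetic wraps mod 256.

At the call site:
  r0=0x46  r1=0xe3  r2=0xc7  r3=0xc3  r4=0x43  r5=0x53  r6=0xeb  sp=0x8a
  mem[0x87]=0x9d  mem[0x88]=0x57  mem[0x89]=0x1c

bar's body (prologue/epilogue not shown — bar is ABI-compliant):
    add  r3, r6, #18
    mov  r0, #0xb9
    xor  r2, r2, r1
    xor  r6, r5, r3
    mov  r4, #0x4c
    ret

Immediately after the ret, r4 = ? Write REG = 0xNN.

prologue: push r4 → mem[0x89]=0x43, sp=0x89
body[0] add  r3, r6, #18 → r3=0xfd
body[1] mov  r0, #0xb9 → r0=0xb9
body[2] xor  r2, r2, r1 → r2=0x24
body[3] xor  r6, r5, r3 → r6=0xae
body[4] mov  r4, #0x4c → r4=0x4c
epilogue: pop r4=0x43, sp=0x8a
r4 is callee-saved → restored

REG = 0x43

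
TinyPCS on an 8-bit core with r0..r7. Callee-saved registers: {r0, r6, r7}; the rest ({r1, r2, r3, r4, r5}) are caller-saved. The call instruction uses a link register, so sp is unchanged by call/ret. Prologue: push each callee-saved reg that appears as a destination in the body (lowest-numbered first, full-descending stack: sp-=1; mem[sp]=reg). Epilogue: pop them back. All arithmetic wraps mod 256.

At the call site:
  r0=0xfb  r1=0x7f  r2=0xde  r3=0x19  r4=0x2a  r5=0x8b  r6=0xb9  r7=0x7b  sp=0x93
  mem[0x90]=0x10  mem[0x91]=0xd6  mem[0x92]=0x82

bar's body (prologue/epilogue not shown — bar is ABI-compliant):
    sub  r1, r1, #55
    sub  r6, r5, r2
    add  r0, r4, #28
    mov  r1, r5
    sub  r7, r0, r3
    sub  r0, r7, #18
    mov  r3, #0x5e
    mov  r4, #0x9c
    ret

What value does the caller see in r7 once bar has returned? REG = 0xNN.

prologue: push r0 → mem[0x92]=0xfb, sp=0x92
prologue: push r6 → mem[0x91]=0xb9, sp=0x91
prologue: push r7 → mem[0x90]=0x7b, sp=0x90
body[0] sub  r1, r1, #55 → r1=0x48
body[1] sub  r6, r5, r2 → r6=0xad
body[2] add  r0, r4, #28 → r0=0x46
body[3] mov  r1, r5 → r1=0x8b
body[4] sub  r7, r0, r3 → r7=0x2d
body[5] sub  r0, r7, #18 → r0=0x1b
body[6] mov  r3, #0x5e → r3=0x5e
body[7] mov  r4, #0x9c → r4=0x9c
epilogue: pop r7=0x7b, sp=0x91
epilogue: pop r6=0xb9, sp=0x92
epilogue: pop r0=0xfb, sp=0x93
r7 is callee-saved → restored

REG = 0x7b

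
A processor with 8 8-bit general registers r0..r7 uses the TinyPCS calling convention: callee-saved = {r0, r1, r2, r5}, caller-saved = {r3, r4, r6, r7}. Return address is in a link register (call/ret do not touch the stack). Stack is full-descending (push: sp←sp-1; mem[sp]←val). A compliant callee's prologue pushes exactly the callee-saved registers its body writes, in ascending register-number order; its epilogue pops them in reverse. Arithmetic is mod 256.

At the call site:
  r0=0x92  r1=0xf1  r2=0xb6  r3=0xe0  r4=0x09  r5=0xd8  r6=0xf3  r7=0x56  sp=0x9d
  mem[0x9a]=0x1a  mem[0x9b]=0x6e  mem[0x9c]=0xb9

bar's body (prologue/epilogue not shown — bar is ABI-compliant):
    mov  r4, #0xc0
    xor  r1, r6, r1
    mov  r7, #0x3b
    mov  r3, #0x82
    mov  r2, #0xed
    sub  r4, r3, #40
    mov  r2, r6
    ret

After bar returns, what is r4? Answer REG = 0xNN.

prologue: push r1 → mem[0x9c]=0xf1, sp=0x9c
prologue: push r2 → mem[0x9b]=0xb6, sp=0x9b
body[0] mov  r4, #0xc0 → r4=0xc0
body[1] xor  r1, r6, r1 → r1=0x02
body[2] mov  r7, #0x3b → r7=0x3b
body[3] mov  r3, #0x82 → r3=0x82
body[4] mov  r2, #0xed → r2=0xed
body[5] sub  r4, r3, #40 → r4=0x5a
body[6] mov  r2, r6 → r2=0xf3
epilogue: pop r2=0xb6, sp=0x9c
epilogue: pop r1=0xf1, sp=0x9d
r4 is caller-saved → body value

REG = 0x5a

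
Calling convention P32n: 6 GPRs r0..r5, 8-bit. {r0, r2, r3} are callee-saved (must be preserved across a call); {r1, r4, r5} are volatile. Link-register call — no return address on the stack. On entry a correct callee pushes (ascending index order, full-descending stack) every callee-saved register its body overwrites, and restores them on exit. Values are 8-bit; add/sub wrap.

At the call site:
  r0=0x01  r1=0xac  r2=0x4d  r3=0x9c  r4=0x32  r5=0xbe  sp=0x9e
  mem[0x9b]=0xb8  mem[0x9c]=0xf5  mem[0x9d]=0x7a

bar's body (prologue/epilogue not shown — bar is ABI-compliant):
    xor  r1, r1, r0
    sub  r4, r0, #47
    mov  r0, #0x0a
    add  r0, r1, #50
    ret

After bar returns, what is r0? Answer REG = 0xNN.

prologue: push r0 → mem[0x9d]=0x01, sp=0x9d
body[0] xor  r1, r1, r0 → r1=0xad
body[1] sub  r4, r0, #47 → r4=0xd2
body[2] mov  r0, #0x0a → r0=0x0a
body[3] add  r0, r1, #50 → r0=0xdf
epilogue: pop r0=0x01, sp=0x9e
r0 is callee-saved → restored

REG = 0x01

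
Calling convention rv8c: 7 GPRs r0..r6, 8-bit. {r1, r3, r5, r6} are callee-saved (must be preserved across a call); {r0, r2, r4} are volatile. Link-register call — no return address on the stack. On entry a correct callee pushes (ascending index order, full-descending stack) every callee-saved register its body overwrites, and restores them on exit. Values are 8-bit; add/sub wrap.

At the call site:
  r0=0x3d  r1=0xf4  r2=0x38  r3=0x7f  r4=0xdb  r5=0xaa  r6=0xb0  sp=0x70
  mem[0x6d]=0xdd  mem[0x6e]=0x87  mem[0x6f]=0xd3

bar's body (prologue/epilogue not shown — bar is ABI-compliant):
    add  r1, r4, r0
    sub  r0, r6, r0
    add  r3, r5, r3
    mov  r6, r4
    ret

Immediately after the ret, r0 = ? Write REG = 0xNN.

REG = 0x73

prologue: push r1 → mem[0x6f]=0xf4, sp=0x6f
prologue: push r3 → mem[0x6e]=0x7f, sp=0x6e
prologue: push r6 → mem[0x6d]=0xb0, sp=0x6d
body[0] add  r1, r4, r0 → r1=0x18
body[1] sub  r0, r6, r0 → r0=0x73
body[2] add  r3, r5, r3 → r3=0x29
body[3] mov  r6, r4 → r6=0xdb
epilogue: pop r6=0xb0, sp=0x6e
epilogue: pop r3=0x7f, sp=0x6f
epilogue: pop r1=0xf4, sp=0x70
r0 is caller-saved → body value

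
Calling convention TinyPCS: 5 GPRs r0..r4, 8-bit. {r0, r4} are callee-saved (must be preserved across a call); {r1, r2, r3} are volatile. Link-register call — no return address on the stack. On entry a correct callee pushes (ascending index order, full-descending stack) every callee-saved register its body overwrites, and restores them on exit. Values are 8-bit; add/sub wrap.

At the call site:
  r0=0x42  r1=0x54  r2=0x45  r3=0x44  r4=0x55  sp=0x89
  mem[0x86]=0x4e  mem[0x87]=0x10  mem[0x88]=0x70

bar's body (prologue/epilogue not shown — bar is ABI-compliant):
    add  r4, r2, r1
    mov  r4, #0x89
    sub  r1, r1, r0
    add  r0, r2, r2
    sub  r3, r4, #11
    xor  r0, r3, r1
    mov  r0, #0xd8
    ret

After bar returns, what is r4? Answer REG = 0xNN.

REG = 0x55

prologue: push r0 → mem[0x88]=0x42, sp=0x88
prologue: push r4 → mem[0x87]=0x55, sp=0x87
body[0] add  r4, r2, r1 → r4=0x99
body[1] mov  r4, #0x89 → r4=0x89
body[2] sub  r1, r1, r0 → r1=0x12
body[3] add  r0, r2, r2 → r0=0x8a
body[4] sub  r3, r4, #11 → r3=0x7e
body[5] xor  r0, r3, r1 → r0=0x6c
body[6] mov  r0, #0xd8 → r0=0xd8
epilogue: pop r4=0x55, sp=0x88
epilogue: pop r0=0x42, sp=0x89
r4 is callee-saved → restored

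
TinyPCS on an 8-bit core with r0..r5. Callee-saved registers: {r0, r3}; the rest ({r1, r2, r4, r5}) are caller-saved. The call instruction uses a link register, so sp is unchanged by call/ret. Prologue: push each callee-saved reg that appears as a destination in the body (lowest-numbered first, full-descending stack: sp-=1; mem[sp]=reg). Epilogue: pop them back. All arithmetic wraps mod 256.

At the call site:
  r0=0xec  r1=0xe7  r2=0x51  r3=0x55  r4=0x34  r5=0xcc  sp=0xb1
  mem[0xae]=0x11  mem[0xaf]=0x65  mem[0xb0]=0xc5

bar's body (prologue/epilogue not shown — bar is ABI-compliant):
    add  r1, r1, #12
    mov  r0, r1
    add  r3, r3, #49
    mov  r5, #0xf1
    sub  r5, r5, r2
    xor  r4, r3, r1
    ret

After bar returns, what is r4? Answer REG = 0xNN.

prologue: push r0 -> mem[0xb0]=0xec, sp=0xb0
prologue: push r3 -> mem[0xaf]=0x55, sp=0xaf
body[0] add  r1, r1, #12 -> r1=0xf3
body[1] mov  r0, r1 -> r0=0xf3
body[2] add  r3, r3, #49 -> r3=0x86
body[3] mov  r5, #0xf1 -> r5=0xf1
body[4] sub  r5, r5, r2 -> r5=0xa0
body[5] xor  r4, r3, r1 -> r4=0x75
epilogue: pop r3=0x55, sp=0xb0
epilogue: pop r0=0xec, sp=0xb1
r4 is caller-saved -> body value

REG = 0x75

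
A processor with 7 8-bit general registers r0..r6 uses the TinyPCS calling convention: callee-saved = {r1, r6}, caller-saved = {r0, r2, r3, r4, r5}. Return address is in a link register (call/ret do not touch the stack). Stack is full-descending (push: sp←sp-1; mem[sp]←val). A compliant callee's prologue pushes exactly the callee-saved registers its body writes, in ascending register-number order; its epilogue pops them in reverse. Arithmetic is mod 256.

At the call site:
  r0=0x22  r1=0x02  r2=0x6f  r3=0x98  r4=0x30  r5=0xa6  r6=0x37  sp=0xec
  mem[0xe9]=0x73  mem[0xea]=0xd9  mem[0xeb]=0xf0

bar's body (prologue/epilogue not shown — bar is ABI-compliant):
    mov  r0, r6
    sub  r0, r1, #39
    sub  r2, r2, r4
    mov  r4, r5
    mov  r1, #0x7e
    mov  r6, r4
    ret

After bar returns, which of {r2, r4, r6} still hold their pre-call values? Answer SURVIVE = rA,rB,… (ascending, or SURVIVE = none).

SURVIVE = r6

prologue: push r1 -> mem[0xeb]=0x02, sp=0xeb
prologue: push r6 -> mem[0xea]=0x37, sp=0xea
body[0] mov  r0, r6 -> r0=0x37
body[1] sub  r0, r1, #39 -> r0=0xdb
body[2] sub  r2, r2, r4 -> r2=0x3f
body[3] mov  r4, r5 -> r4=0xa6
body[4] mov  r1, #0x7e -> r1=0x7e
body[5] mov  r6, r4 -> r6=0xa6
epilogue: pop r6=0x37, sp=0xeb
epilogue: pop r1=0x02, sp=0xec
r2: caller-saved, written=True
r4: caller-saved, written=True
r6: callee-saved, written=True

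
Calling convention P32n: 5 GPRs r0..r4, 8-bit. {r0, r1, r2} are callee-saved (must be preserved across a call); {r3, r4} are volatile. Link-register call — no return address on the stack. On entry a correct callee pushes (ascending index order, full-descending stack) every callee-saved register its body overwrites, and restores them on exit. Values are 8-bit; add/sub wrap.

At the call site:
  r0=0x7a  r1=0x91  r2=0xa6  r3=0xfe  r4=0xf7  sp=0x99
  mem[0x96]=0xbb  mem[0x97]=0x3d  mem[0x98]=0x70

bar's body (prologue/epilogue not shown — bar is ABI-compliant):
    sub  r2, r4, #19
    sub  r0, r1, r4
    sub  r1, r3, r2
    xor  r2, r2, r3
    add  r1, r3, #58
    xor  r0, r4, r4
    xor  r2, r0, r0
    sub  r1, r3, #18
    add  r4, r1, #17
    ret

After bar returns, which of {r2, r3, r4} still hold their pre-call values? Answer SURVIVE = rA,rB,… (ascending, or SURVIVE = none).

SURVIVE = r2,r3

prologue: push r0 → mem[0x98]=0x7a, sp=0x98
prologue: push r1 → mem[0x97]=0x91, sp=0x97
prologue: push r2 → mem[0x96]=0xa6, sp=0x96
body[0] sub  r2, r4, #19 → r2=0xe4
body[1] sub  r0, r1, r4 → r0=0x9a
body[2] sub  r1, r3, r2 → r1=0x1a
body[3] xor  r2, r2, r3 → r2=0x1a
body[4] add  r1, r3, #58 → r1=0x38
body[5] xor  r0, r4, r4 → r0=0x00
body[6] xor  r2, r0, r0 → r2=0x00
body[7] sub  r1, r3, #18 → r1=0xec
body[8] add  r4, r1, #17 → r4=0xfd
epilogue: pop r2=0xa6, sp=0x97
epilogue: pop r1=0x91, sp=0x98
epilogue: pop r0=0x7a, sp=0x99
r2: callee-saved, written=True
r3: caller-saved, written=False
r4: caller-saved, written=True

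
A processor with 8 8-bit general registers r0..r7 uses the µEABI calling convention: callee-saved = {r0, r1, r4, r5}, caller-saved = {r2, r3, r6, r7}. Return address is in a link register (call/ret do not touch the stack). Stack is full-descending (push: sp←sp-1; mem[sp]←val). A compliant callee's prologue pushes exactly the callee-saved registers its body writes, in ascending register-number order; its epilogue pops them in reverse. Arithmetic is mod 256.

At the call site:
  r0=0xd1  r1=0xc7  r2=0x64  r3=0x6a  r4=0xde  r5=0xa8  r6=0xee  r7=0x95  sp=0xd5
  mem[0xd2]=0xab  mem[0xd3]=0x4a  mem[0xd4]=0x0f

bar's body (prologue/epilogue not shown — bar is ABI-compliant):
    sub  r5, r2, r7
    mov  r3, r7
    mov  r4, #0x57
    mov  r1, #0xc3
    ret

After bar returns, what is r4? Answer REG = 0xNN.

prologue: push r1 -> mem[0xd4]=0xc7, sp=0xd4
prologue: push r4 -> mem[0xd3]=0xde, sp=0xd3
prologue: push r5 -> mem[0xd2]=0xa8, sp=0xd2
body[0] sub  r5, r2, r7 -> r5=0xcf
body[1] mov  r3, r7 -> r3=0x95
body[2] mov  r4, #0x57 -> r4=0x57
body[3] mov  r1, #0xc3 -> r1=0xc3
epilogue: pop r5=0xa8, sp=0xd3
epilogue: pop r4=0xde, sp=0xd4
epilogue: pop r1=0xc7, sp=0xd5
r4 is callee-saved -> restored

REG = 0xde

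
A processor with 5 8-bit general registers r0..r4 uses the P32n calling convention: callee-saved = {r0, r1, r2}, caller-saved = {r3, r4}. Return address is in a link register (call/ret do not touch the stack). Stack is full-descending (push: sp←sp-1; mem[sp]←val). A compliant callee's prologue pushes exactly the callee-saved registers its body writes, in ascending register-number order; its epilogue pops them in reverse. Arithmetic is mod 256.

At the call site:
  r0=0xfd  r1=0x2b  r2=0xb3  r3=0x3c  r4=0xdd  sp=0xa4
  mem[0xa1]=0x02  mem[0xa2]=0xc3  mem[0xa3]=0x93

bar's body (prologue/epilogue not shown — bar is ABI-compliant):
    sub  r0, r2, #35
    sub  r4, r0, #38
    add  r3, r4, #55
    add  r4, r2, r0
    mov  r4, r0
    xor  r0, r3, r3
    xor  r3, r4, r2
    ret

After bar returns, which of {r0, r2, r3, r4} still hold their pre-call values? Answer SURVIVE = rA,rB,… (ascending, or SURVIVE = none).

prologue: push r0 -> mem[0xa3]=0xfd, sp=0xa3
body[0] sub  r0, r2, #35 -> r0=0x90
body[1] sub  r4, r0, #38 -> r4=0x6a
body[2] add  r3, r4, #55 -> r3=0xa1
body[3] add  r4, r2, r0 -> r4=0x43
body[4] mov  r4, r0 -> r4=0x90
body[5] xor  r0, r3, r3 -> r0=0x00
body[6] xor  r3, r4, r2 -> r3=0x23
epilogue: pop r0=0xfd, sp=0xa4
r0: callee-saved, written=True
r2: callee-saved, written=False
r3: caller-saved, written=True
r4: caller-saved, written=True

SURVIVE = r0,r2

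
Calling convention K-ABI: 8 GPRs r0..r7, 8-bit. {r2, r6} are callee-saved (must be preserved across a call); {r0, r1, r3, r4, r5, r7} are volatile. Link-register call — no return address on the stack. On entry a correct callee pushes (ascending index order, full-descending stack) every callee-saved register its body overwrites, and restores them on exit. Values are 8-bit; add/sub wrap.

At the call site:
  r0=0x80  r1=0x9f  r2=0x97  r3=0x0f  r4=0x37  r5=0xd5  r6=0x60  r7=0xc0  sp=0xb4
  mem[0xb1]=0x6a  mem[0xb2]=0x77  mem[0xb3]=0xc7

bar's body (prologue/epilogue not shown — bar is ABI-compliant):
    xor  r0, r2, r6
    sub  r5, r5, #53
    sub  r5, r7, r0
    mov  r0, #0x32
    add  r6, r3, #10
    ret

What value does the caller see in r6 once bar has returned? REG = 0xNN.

REG = 0x60

prologue: push r6 -> mem[0xb3]=0x60, sp=0xb3
body[0] xor  r0, r2, r6 -> r0=0xf7
body[1] sub  r5, r5, #53 -> r5=0xa0
body[2] sub  r5, r7, r0 -> r5=0xc9
body[3] mov  r0, #0x32 -> r0=0x32
body[4] add  r6, r3, #10 -> r6=0x19
epilogue: pop r6=0x60, sp=0xb4
r6 is callee-saved -> restored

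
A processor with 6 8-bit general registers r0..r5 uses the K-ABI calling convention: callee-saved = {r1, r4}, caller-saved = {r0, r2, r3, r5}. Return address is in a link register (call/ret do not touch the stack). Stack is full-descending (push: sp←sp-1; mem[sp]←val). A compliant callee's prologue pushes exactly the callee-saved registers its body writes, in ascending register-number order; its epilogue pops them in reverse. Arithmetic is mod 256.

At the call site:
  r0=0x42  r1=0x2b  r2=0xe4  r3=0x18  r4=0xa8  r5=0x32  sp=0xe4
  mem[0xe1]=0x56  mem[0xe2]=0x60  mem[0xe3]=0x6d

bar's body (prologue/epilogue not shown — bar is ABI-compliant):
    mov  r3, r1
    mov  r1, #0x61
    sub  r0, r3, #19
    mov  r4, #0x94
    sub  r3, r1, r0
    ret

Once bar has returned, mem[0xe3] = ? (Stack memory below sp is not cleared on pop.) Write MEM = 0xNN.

prologue: push r1 -> mem[0xe3]=0x2b, sp=0xe3
prologue: push r4 -> mem[0xe2]=0xa8, sp=0xe2
body[0] mov  r3, r1 -> r3=0x2b
body[1] mov  r1, #0x61 -> r1=0x61
body[2] sub  r0, r3, #19 -> r0=0x18
body[3] mov  r4, #0x94 -> r4=0x94
body[4] sub  r3, r1, r0 -> r3=0x49
epilogue: pop r4=0xa8, sp=0xe3
epilogue: pop r1=0x2b, sp=0xe4
prologue pushed ['r1', 'r4'] at ['0xe3', '0xe2']

MEM = 0x2b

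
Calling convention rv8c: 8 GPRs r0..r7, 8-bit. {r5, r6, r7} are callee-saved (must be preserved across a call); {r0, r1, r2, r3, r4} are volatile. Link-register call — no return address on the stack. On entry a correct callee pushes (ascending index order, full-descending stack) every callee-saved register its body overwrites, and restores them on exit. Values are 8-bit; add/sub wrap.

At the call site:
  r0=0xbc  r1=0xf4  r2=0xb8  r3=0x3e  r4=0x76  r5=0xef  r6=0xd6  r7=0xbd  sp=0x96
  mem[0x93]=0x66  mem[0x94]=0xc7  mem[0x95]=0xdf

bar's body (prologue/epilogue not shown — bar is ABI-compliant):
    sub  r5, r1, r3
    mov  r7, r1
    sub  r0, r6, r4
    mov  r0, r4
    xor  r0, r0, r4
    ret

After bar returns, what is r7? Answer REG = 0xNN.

prologue: push r5 -> mem[0x95]=0xef, sp=0x95
prologue: push r7 -> mem[0x94]=0xbd, sp=0x94
body[0] sub  r5, r1, r3 -> r5=0xb6
body[1] mov  r7, r1 -> r7=0xf4
body[2] sub  r0, r6, r4 -> r0=0x60
body[3] mov  r0, r4 -> r0=0x76
body[4] xor  r0, r0, r4 -> r0=0x00
epilogue: pop r7=0xbd, sp=0x95
epilogue: pop r5=0xef, sp=0x96
r7 is callee-saved -> restored

REG = 0xbd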